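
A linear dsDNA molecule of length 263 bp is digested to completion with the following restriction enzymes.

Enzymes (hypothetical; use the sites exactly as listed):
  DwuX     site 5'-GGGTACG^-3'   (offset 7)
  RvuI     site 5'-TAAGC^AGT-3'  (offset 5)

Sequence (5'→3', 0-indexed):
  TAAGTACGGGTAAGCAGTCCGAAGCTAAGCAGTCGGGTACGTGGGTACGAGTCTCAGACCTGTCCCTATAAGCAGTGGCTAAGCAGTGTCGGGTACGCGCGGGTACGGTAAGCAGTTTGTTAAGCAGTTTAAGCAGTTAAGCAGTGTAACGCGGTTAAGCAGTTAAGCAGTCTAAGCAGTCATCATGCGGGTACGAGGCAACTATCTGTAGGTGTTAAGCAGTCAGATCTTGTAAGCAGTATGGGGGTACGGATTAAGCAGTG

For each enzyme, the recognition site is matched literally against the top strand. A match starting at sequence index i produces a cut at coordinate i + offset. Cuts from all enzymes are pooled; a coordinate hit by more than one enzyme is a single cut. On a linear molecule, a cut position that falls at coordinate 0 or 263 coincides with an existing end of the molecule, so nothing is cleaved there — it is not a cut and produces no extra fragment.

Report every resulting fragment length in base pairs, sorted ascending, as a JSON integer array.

Site scan:
  DwuX GGGTACG/7: at [34, 42, 90, 100, 188, 244] ⇒ [41, 49, 97, 107, 195, 251]
  RvuI TAAGCAGT/5: at [10, 25, 68, 79, 108, 120, 129, 137, 155, 163, 172, 215, 232, 254] ⇒ [15, 30, 73, 84, 113, 125, 134, 142, 160, 168, 177, 220, 237, 259]

All cut coordinates (distinct, sorted): [15, 30, 41, 49, 73, 84, 97, 107, 113, 125, 134, 142, 160, 168, 177, 195, 220, 237, 251, 259]

Fragments:
  [0,15): 15 bp
  [15,30): 15 bp
  [30,41): 11 bp
  [41,49): 8 bp
  [49,73): 24 bp
  [73,84): 11 bp
  [84,97): 13 bp
  [97,107): 10 bp
  [107,113): 6 bp
  [113,125): 12 bp
  [125,134): 9 bp
  [134,142): 8 bp
  [142,160): 18 bp
  [160,168): 8 bp
  [168,177): 9 bp
  [177,195): 18 bp
  [195,220): 25 bp
  [220,237): 17 bp
  [237,251): 14 bp
  [251,259): 8 bp
  [259,263): 4 bp

[4,6,8,8,8,8,9,9,10,11,11,12,13,14,15,15,17,18,18,24,25]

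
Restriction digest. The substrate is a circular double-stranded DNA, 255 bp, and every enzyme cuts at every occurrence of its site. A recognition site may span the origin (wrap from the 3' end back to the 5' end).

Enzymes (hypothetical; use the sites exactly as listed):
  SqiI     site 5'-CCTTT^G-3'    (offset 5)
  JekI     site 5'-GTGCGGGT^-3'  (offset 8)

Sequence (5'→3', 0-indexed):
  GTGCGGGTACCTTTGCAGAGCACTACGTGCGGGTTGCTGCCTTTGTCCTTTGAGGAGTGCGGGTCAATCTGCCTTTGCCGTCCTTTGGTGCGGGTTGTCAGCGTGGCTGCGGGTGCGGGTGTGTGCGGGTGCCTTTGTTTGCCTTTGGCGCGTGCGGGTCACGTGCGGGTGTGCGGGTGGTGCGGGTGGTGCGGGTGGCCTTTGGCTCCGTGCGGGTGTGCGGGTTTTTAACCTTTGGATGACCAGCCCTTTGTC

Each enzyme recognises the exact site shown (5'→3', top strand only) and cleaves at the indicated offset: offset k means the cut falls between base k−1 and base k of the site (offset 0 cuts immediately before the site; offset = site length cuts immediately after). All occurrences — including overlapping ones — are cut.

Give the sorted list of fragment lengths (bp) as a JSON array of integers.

[6,6,7,7,8,8,9,9,9,10,10,10,10,11,11,11,12,13,13,14,16,20,25]

Site scan:
  SqiI (CCTTTG, off=5): starts [9, 39, 46, 71, 81, 131, 141, 198, 231, 247] → cuts [14, 44, 51, 76, 86, 136, 146, 203, 236, 252]
  JekI (GTGCGGGT, off=8): starts [0, 26, 56, 87, 112, 122, 151, 162, 170, 179, 188, 209, 217] → cuts [8, 34, 64, 95, 120, 130, 159, 170, 178, 187, 196, 217, 225]

Pooled cuts: [8, 14, 34, 44, 51, 64, 76, 86, 95, 120, 130, 136, 146, 159, 170, 178, 187, 196, 203, 217, 225, 236, 252]

Fragment lengths:
  8→14: 6 bp
  14→34: 20 bp
  34→44: 10 bp
  44→51: 7 bp
  51→64: 13 bp
  64→76: 12 bp
  76→86: 10 bp
  86→95: 9 bp
  95→120: 25 bp
  120→130: 10 bp
  130→136: 6 bp
  136→146: 10 bp
  146→159: 13 bp
  159→170: 11 bp
  170→178: 8 bp
  178→187: 9 bp
  187→196: 9 bp
  196→203: 7 bp
  203→217: 14 bp
  217→225: 8 bp
  225→236: 11 bp
  236→252: 16 bp
  252→8 (wrap): 255-252+8 = 11 bp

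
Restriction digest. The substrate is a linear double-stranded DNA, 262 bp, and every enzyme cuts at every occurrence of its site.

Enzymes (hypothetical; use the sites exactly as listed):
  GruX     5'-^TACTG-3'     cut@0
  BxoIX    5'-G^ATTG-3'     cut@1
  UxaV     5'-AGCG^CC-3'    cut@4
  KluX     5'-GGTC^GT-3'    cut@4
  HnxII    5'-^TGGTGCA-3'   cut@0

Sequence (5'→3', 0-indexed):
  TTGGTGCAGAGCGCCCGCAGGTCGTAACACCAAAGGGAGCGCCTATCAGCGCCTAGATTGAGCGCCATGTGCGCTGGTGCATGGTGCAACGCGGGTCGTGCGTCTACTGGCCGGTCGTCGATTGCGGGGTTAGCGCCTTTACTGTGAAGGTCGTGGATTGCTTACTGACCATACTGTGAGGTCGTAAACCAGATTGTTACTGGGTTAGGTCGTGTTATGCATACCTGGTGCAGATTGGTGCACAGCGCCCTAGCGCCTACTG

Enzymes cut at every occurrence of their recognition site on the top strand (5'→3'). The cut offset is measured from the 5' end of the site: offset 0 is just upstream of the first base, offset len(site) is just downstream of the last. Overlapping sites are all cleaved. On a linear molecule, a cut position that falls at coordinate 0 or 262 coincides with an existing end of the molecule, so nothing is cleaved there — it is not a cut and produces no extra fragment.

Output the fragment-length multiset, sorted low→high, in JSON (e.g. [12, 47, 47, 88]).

Site scan:
  GruX (TACTG, off=0): starts [104, 139, 162, 171, 197, 257] → cuts [104, 139, 162, 171, 197, 257]
  BxoIX (GATTG, off=1): starts [55, 119, 155, 191, 232] → cuts [56, 120, 156, 192, 233]
  UxaV (AGCGCC, off=4): starts [9, 37, 47, 60, 131, 243, 251] → cuts [13, 41, 51, 64, 135, 247, 255]
  KluX (GGTCGT, off=4): starts [19, 93, 112, 148, 179, 207] → cuts [23, 97, 116, 152, 183, 211]
  HnxII (TGGTGCA, off=0): starts [1, 74, 81, 225, 235] → cuts [1, 74, 81, 225, 235]

All cut coordinates (distinct, sorted): [1, 13, 23, 41, 51, 56, 64, 74, 81, 97, 104, 116, 120, 135, 139, 152, 156, 162, 171, 183, 192, 197, 211, 225, 233, 235, 247, 255, 257]

Fragment lengths:
  [0,1): 1 bp
  [1,13): 12 bp
  [13,23): 10 bp
  [23,41): 18 bp
  [41,51): 10 bp
  [51,56): 5 bp
  [56,64): 8 bp
  [64,74): 10 bp
  [74,81): 7 bp
  [81,97): 16 bp
  [97,104): 7 bp
  [104,116): 12 bp
  [116,120): 4 bp
  [120,135): 15 bp
  [135,139): 4 bp
  [139,152): 13 bp
  [152,156): 4 bp
  [156,162): 6 bp
  [162,171): 9 bp
  [171,183): 12 bp
  [183,192): 9 bp
  [192,197): 5 bp
  [197,211): 14 bp
  [211,225): 14 bp
  [225,233): 8 bp
  [233,235): 2 bp
  [235,247): 12 bp
  [247,255): 8 bp
  [255,257): 2 bp
  [257,262): 5 bp

[1,2,2,4,4,4,5,5,5,6,7,7,8,8,8,9,9,10,10,10,12,12,12,12,13,14,14,15,16,18]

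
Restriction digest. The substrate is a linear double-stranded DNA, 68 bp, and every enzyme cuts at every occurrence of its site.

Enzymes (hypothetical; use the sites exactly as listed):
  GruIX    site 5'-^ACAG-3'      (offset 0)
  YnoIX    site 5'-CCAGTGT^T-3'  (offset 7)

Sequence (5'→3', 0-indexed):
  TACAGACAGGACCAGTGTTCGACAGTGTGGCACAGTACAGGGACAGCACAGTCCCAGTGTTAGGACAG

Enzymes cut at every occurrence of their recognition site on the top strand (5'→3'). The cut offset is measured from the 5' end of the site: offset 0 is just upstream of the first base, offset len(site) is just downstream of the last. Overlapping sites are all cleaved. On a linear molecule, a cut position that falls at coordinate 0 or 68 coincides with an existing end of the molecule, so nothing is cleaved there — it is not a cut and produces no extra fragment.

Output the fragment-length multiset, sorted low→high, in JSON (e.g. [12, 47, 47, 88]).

Scan for sites:
  GruIX ACAG/0: at [1, 5, 21, 31, 36, 42, 47, 64] ⇒ [1, 5, 21, 31, 36, 42, 47, 64]
  YnoIX CCAGTGTT/7: at [11, 53] ⇒ [18, 60]

Pooled cuts: [1, 5, 18, 21, 31, 36, 42, 47, 60, 64]

Fragment lengths:
  [0,1): 1 bp
  [1,5): 4 bp
  [5,18): 13 bp
  [18,21): 3 bp
  [21,31): 10 bp
  [31,36): 5 bp
  [36,42): 6 bp
  [42,47): 5 bp
  [47,60): 13 bp
  [60,64): 4 bp
  [64,68): 4 bp

[1,3,4,4,4,5,5,6,10,13,13]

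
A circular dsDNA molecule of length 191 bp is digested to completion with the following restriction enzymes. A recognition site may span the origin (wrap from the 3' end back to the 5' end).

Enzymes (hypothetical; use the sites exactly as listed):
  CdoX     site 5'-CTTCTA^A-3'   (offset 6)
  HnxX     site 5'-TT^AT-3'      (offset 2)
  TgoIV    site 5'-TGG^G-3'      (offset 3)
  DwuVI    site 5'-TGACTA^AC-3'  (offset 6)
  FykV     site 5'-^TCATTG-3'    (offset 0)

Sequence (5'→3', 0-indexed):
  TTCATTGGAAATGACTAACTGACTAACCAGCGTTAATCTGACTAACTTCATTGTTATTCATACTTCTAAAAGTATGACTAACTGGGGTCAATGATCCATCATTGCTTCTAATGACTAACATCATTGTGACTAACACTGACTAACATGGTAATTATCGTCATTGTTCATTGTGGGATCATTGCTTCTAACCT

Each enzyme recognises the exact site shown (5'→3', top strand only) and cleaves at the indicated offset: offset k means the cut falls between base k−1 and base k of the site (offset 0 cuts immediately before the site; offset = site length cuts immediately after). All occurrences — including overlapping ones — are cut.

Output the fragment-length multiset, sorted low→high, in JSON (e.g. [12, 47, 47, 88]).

[2,3,3,4,5,5,7,7,8,8,9,10,11,12,12,12,12,13,13,16,19]

Scan for sites:
  CdoX CTTCTAA/6: at [62, 104, 181] ⇒ [68, 110, 187]
  HnxX TTAT/2: at [53, 151] ⇒ [55, 153]
  TgoIV TGGG/3: at [82, 170] ⇒ [85, 173]
  DwuVI TGACTAAC/6: at [11, 19, 38, 74, 111, 126, 136] ⇒ [17, 25, 44, 80, 117, 132, 142]
  FykV TCATTG/0: at [1, 47, 98, 120, 157, 164, 175] ⇒ [1, 47, 98, 120, 157, 164, 175]

All cut coordinates (distinct, sorted): [1, 17, 25, 44, 47, 55, 68, 80, 85, 98, 110, 117, 120, 132, 142, 153, 157, 164, 173, 175, 187]

Fragments:
  1→17: 16 bp
  17→25: 8 bp
  25→44: 19 bp
  44→47: 3 bp
  47→55: 8 bp
  55→68: 13 bp
  68→80: 12 bp
  80→85: 5 bp
  85→98: 13 bp
  98→110: 12 bp
  110→117: 7 bp
  117→120: 3 bp
  120→132: 12 bp
  132→142: 10 bp
  142→153: 11 bp
  153→157: 4 bp
  157→164: 7 bp
  164→173: 9 bp
  173→175: 2 bp
  175→187: 12 bp
  187→1 (wrap): 191-187+1 = 5 bp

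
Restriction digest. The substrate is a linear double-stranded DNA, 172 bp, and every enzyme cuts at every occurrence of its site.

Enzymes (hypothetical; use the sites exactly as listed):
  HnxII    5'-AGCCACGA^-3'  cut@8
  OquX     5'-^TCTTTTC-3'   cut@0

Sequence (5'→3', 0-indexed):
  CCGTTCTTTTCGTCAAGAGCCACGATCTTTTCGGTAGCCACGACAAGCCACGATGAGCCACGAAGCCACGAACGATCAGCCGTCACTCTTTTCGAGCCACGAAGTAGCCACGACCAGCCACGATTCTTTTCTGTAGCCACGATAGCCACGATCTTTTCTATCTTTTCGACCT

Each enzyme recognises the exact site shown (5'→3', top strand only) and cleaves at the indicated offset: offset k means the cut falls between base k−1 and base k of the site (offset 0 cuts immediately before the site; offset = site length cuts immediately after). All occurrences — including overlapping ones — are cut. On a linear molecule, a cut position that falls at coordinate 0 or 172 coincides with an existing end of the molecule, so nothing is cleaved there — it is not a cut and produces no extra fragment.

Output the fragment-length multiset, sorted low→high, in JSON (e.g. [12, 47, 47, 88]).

Scan for sites:
  HnxII (AGCCACGA, off=8): starts [17, 35, 45, 55, 63, 94, 105, 115, 134, 143] → cuts [25, 43, 53, 63, 71, 102, 113, 123, 142, 151]
  OquX (TCTTTTC, off=0): starts [4, 25, 86, 124, 151, 160] → cuts [4, 25, 86, 124, 151, 160]

All cut coordinates (distinct, sorted): [4, 25, 43, 53, 63, 71, 86, 102, 113, 123, 124, 142, 151, 160]

Fragment lengths:
  [0,4): 4 bp
  [4,25): 21 bp
  [25,43): 18 bp
  [43,53): 10 bp
  [53,63): 10 bp
  [63,71): 8 bp
  [71,86): 15 bp
  [86,102): 16 bp
  [102,113): 11 bp
  [113,123): 10 bp
  [123,124): 1 bp
  [124,142): 18 bp
  [142,151): 9 bp
  [151,160): 9 bp
  [160,172): 12 bp

[1,4,8,9,9,10,10,10,11,12,15,16,18,18,21]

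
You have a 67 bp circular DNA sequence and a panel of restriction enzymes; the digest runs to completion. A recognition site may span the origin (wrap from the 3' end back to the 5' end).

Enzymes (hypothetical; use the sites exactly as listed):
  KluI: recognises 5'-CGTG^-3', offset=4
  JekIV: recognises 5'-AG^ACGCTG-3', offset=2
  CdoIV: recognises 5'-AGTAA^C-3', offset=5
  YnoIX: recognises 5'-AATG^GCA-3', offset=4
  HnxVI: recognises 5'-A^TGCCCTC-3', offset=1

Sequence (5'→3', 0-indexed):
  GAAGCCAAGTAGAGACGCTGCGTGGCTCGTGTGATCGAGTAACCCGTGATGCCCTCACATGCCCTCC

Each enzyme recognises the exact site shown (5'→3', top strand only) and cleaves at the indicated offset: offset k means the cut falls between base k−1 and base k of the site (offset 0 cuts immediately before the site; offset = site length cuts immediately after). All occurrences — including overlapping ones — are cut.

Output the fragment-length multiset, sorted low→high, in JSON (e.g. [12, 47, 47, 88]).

Scan for sites:
  KluI (CGTG, off=4): starts [20, 27, 44] → cuts [24, 31, 48]
  JekIV (AGACGCTG, off=2): starts [12] → cuts [14]
  CdoIV (AGTAAC, off=5): starts [37] → cuts [42]
  YnoIX (AATGGCA, off=4): no sites
  HnxVI (ATGCCCTC, off=1): starts [48, 58] → cuts [49, 59]

All cut coordinates (distinct, sorted): [14, 24, 31, 42, 48, 49, 59]

Fragments:
  14→24: 10 bp
  24→31: 7 bp
  31→42: 11 bp
  42→48: 6 bp
  48→49: 1 bp
  49→59: 10 bp
  59→14 (wrap): 67-59+14 = 22 bp

[1,6,7,10,10,11,22]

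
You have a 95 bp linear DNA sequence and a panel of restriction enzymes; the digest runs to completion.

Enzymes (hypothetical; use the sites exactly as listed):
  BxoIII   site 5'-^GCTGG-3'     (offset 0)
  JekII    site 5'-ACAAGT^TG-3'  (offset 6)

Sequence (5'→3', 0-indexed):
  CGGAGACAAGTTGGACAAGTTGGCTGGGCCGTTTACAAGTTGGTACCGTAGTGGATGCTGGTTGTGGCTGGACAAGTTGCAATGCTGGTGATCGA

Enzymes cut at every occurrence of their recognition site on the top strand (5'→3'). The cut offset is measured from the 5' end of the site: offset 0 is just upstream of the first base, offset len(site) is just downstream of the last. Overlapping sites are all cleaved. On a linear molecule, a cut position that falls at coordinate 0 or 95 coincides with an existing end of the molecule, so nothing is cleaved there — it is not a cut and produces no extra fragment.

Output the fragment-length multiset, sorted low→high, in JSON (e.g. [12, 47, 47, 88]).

[2,6,9,10,11,11,12,16,18]

Scan for sites:
  BxoIII GCTGG/0: at [22, 56, 66, 83] ⇒ [22, 56, 66, 83]
  JekII ACAAGTTG/6: at [5, 14, 34, 71] ⇒ [11, 20, 40, 77]

Pooled cuts: [11, 20, 22, 40, 56, 66, 77, 83]

Fragment lengths:
  [0,11): 11 bp
  [11,20): 9 bp
  [20,22): 2 bp
  [22,40): 18 bp
  [40,56): 16 bp
  [56,66): 10 bp
  [66,77): 11 bp
  [77,83): 6 bp
  [83,95): 12 bp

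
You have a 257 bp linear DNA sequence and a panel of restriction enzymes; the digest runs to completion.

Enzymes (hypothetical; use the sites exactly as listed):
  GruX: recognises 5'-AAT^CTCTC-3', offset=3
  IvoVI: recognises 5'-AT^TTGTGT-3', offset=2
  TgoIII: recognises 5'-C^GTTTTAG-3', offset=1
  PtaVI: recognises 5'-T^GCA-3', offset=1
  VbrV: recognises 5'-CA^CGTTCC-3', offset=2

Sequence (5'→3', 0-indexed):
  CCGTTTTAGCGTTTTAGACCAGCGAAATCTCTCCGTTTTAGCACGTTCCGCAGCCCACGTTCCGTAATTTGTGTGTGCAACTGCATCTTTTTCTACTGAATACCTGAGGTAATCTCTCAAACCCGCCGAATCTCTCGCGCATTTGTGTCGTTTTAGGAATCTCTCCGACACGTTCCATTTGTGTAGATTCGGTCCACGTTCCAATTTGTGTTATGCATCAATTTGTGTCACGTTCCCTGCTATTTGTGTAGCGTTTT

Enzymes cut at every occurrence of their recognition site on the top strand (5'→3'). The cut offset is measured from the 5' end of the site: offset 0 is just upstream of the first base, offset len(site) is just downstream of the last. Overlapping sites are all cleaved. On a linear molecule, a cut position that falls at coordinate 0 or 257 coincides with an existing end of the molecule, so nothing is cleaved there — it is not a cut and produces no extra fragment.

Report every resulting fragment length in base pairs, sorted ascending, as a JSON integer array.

Per-enzyme occurrences:
  GruX (AATCTCTC, off=3): starts [25, 110, 128, 157] → cuts [28, 113, 131, 160]
  IvoVI (ATTTGTGT, off=2): starts [66, 140, 176, 203, 220, 241] → cuts [68, 142, 178, 205, 222, 243]
  TgoIII (CGTTTTAG, off=1): starts [1, 9, 33, 148] → cuts [2, 10, 34, 149]
  PtaVI (TGCA, off=1): starts [75, 81, 213] → cuts [76, 82, 214]
  VbrV (CACGTTCC, off=2): starts [41, 55, 168, 194, 228] → cuts [43, 57, 170, 196, 230]

Pooled cuts: [2, 10, 28, 34, 43, 57, 68, 76, 82, 113, 131, 142, 149, 160, 170, 178, 196, 205, 214, 222, 230, 243]

Fragment lengths:
  [0,2): 2 bp
  [2,10): 8 bp
  [10,28): 18 bp
  [28,34): 6 bp
  [34,43): 9 bp
  [43,57): 14 bp
  [57,68): 11 bp
  [68,76): 8 bp
  [76,82): 6 bp
  [82,113): 31 bp
  [113,131): 18 bp
  [131,142): 11 bp
  [142,149): 7 bp
  [149,160): 11 bp
  [160,170): 10 bp
  [170,178): 8 bp
  [178,196): 18 bp
  [196,205): 9 bp
  [205,214): 9 bp
  [214,222): 8 bp
  [222,230): 8 bp
  [230,243): 13 bp
  [243,257): 14 bp

[2,6,6,7,8,8,8,8,8,9,9,9,10,11,11,11,13,14,14,18,18,18,31]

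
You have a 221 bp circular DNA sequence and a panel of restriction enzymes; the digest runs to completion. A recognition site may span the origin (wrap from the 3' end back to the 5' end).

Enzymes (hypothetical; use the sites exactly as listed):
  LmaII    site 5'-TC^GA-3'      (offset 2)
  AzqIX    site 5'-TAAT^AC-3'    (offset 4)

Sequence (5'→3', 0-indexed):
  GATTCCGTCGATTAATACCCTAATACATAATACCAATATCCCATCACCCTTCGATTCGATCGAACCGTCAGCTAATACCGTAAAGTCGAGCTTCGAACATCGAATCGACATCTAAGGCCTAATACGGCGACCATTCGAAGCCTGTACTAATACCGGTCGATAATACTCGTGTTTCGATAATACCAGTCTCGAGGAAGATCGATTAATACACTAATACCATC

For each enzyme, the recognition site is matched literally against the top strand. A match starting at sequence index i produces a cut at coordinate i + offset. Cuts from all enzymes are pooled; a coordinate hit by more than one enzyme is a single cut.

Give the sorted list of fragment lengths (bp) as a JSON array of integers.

[4,5,5,6,6,6,7,7,7,7,7,7,8,8,9,9,10,11,11,13,15,15,17,21]

Per-enzyme occurrences:
  LmaII (TCGA, off=2): starts [7, 50, 55, 59, 85, 92, 99, 104, 134, 156, 173, 188, 198, 219] → cuts [0, 9, 52, 57, 61, 87, 94, 101, 106, 136, 158, 175, 190, 200]
  AzqIX (TAATAC, off=4): starts [12, 20, 27, 72, 119, 147, 160, 177, 203, 211] → cuts [16, 24, 31, 76, 123, 151, 164, 181, 207, 215]

Pooled cuts: [0, 9, 16, 24, 31, 52, 57, 61, 76, 87, 94, 101, 106, 123, 136, 151, 158, 164, 175, 181, 190, 200, 207, 215]

Fragment lengths:
  0→9: 9 bp
  9→16: 7 bp
  16→24: 8 bp
  24→31: 7 bp
  31→52: 21 bp
  52→57: 5 bp
  57→61: 4 bp
  61→76: 15 bp
  76→87: 11 bp
  87→94: 7 bp
  94→101: 7 bp
  101→106: 5 bp
  106→123: 17 bp
  123→136: 13 bp
  136→151: 15 bp
  151→158: 7 bp
  158→164: 6 bp
  164→175: 11 bp
  175→181: 6 bp
  181→190: 9 bp
  190→200: 10 bp
  200→207: 7 bp
  207→215: 8 bp
  215→0 (wrap): 221-215+0 = 6 bp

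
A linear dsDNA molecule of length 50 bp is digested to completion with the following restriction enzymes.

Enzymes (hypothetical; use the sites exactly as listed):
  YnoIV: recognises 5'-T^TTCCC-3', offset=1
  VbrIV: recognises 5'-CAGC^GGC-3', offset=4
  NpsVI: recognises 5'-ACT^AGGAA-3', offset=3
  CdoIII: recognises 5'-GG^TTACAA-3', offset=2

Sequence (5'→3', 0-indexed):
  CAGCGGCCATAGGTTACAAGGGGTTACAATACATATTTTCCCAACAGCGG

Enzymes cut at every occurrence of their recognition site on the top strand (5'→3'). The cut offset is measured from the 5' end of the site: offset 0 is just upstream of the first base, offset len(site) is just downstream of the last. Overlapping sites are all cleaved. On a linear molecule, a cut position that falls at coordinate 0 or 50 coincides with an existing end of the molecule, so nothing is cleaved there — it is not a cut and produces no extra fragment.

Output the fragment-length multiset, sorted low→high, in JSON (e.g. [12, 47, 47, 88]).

[4,9,10,13,14]

Site scan:
  YnoIV TTTCCC/1: at [36] ⇒ [37]
  VbrIV CAGCGGC/4: at [0] ⇒ [4]
  NpsVI (ACTAGGAA, off=3): no sites
  CdoIII GGTTACAA/2: at [11, 21] ⇒ [13, 23]

Pooled cuts: [4, 13, 23, 37]

Fragment lengths:
  [0,4): 4 bp
  [4,13): 9 bp
  [13,23): 10 bp
  [23,37): 14 bp
  [37,50): 13 bp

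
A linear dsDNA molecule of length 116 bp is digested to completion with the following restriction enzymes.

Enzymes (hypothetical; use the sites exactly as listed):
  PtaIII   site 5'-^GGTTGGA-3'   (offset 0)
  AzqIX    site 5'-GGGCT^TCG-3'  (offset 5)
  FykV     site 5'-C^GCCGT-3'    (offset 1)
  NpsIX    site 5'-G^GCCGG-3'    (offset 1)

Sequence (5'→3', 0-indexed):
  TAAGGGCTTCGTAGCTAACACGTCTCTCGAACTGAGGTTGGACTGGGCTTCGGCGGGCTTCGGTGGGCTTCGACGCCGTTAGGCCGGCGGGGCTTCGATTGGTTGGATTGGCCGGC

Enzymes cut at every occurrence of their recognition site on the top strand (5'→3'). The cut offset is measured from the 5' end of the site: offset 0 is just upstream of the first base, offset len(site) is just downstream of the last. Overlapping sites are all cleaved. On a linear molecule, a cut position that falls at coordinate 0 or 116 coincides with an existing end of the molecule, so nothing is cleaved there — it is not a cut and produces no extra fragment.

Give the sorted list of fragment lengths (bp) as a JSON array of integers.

[5,6,6,8,8,10,10,10,12,14,27]

Per-enzyme occurrences:
  PtaIII (GGTTGGA, off=0): starts [35, 100] → cuts [35, 100]
  AzqIX (GGGCTTCG, off=5): starts [3, 44, 54, 64, 89] → cuts [8, 49, 59, 69, 94]
  FykV (CGCCGT, off=1): starts [73] → cuts [74]
  NpsIX (GGCCGG, off=1): starts [81, 109] → cuts [82, 110]

All cut coordinates (distinct, sorted): [8, 35, 49, 59, 69, 74, 82, 94, 100, 110]

Fragment lengths:
  [0,8): 8 bp
  [8,35): 27 bp
  [35,49): 14 bp
  [49,59): 10 bp
  [59,69): 10 bp
  [69,74): 5 bp
  [74,82): 8 bp
  [82,94): 12 bp
  [94,100): 6 bp
  [100,110): 10 bp
  [110,116): 6 bp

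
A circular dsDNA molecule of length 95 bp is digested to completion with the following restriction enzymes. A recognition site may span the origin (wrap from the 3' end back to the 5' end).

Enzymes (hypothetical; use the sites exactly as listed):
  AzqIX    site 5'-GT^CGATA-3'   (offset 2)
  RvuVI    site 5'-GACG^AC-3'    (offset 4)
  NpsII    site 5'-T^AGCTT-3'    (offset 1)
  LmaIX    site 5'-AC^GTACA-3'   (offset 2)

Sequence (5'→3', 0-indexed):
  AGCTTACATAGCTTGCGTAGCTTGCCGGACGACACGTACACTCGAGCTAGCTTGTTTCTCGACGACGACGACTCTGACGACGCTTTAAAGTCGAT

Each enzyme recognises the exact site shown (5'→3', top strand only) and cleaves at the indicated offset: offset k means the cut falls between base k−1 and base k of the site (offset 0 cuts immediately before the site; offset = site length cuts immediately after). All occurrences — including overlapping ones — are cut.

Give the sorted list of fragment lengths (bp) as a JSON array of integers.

Site scan:
  AzqIX (GTCGATA, off=2): starts [89] → cuts [91]
  RvuVI (GACGAC, off=4): starts [27, 60, 63, 66, 75] → cuts [31, 64, 67, 70, 79]
  NpsII (TAGCTT, off=1): starts [8, 17, 47, 94] → cuts [0, 9, 18, 48]
  LmaIX (ACGTACA, off=2): starts [33] → cuts [35]

Pooled cuts: [0, 9, 18, 31, 35, 48, 64, 67, 70, 79, 91]

Fragment lengths:
  0→9: 9 bp
  9→18: 9 bp
  18→31: 13 bp
  31→35: 4 bp
  35→48: 13 bp
  48→64: 16 bp
  64→67: 3 bp
  67→70: 3 bp
  70→79: 9 bp
  79→91: 12 bp
  91→0 (wrap): 95-91+0 = 4 bp

[3,3,4,4,9,9,9,12,13,13,16]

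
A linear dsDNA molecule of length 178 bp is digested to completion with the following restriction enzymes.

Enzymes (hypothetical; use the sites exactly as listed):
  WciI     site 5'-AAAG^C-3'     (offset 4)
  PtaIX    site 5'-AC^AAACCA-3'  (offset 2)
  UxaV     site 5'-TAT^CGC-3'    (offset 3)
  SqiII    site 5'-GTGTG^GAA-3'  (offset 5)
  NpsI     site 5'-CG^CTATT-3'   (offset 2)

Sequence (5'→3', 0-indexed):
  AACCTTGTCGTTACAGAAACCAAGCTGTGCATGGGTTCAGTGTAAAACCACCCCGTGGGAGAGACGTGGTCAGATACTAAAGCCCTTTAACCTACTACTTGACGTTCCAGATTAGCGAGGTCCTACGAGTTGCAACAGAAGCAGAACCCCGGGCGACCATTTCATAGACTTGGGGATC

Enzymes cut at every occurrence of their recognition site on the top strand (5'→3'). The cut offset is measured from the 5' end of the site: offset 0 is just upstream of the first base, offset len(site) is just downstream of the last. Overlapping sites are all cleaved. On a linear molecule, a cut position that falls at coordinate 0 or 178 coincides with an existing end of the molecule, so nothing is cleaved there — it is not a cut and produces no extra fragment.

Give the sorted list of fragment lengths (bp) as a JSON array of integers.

[82,96]

Per-enzyme occurrences:
  WciI (AAAGC, off=4): starts [78] → cuts [82]
  PtaIX (ACAAACCA, off=2): no sites
  UxaV (TATCGC, off=3): no sites
  SqiII (GTGTGGAA, off=5): no sites
  NpsI (CGCTATT, off=2): no sites

Pooled cuts: [82]

Fragments:
  [0,82): 82 bp
  [82,178): 96 bp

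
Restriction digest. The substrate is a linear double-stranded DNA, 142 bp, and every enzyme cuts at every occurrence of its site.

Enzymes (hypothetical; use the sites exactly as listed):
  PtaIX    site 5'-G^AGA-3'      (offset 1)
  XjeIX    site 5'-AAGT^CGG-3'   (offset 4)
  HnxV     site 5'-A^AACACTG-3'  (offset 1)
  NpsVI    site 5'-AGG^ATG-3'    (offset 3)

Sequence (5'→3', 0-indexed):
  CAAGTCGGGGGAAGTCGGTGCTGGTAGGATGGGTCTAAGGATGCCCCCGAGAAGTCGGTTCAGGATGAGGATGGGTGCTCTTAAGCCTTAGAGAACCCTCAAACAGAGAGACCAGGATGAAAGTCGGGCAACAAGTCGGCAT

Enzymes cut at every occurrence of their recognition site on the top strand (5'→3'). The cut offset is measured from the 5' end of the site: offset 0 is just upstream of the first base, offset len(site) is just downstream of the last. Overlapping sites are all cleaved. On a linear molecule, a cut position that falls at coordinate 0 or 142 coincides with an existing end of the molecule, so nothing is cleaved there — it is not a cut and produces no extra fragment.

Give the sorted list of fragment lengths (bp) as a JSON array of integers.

[2,5,6,6,6,8,8,9,9,10,12,12,13,15,21]

Per-enzyme occurrences:
  PtaIX GAGA/1: at [48, 90, 105, 107] ⇒ [49, 91, 106, 108]
  XjeIX AAGTCGG/4: at [1, 11, 51, 120, 132] ⇒ [5, 15, 55, 124, 136]
  HnxV (AAACACTG, off=1): no sites
  NpsVI AGGATG/3: at [25, 37, 61, 67, 113] ⇒ [28, 40, 64, 70, 116]

All cut coordinates (distinct, sorted): [5, 15, 28, 40, 49, 55, 64, 70, 91, 106, 108, 116, 124, 136]

Fragments:
  [0,5): 5 bp
  [5,15): 10 bp
  [15,28): 13 bp
  [28,40): 12 bp
  [40,49): 9 bp
  [49,55): 6 bp
  [55,64): 9 bp
  [64,70): 6 bp
  [70,91): 21 bp
  [91,106): 15 bp
  [106,108): 2 bp
  [108,116): 8 bp
  [116,124): 8 bp
  [124,136): 12 bp
  [136,142): 6 bp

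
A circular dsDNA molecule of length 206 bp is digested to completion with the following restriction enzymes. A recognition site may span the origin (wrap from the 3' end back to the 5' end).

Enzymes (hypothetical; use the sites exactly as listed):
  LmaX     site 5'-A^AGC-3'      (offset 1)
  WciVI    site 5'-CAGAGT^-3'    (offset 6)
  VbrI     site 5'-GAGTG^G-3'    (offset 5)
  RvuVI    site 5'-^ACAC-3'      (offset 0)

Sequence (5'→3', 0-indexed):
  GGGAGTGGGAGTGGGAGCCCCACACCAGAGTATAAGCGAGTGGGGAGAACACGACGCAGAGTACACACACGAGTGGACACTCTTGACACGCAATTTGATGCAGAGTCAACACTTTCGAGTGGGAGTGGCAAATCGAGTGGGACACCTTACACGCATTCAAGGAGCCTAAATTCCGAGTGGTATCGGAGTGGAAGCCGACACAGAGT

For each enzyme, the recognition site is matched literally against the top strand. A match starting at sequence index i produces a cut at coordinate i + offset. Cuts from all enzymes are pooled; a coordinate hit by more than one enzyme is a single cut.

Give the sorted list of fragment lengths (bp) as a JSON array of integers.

[1,1,2,2,2,2,2,3,5,6,6,6,6,7,8,8,9,9,9,10,11,12,13,14,21,31]

Scan for sites:
  LmaX AAGC/1: at [33, 191] ⇒ [34, 192]
  WciVI CAGAGT/6: at [25, 56, 100, 200] ⇒ [0, 31, 62, 106]
  VbrI GAGTGG/5: at [2, 8, 37, 70, 116, 122, 134, 174, 185, 202] ⇒ [1, 7, 13, 42, 75, 121, 127, 139, 179, 190]
  RvuVI ACAC/0: at [21, 48, 62, 64, 66, 76, 85, 108, 141, 148, 197] ⇒ [21, 48, 62, 64, 66, 76, 85, 108, 141, 148, 197]

All cut coordinates (distinct, sorted): [0, 1, 7, 13, 21, 31, 34, 42, 48, 62, 64, 66, 75, 76, 85, 106, 108, 121, 127, 139, 141, 148, 179, 190, 192, 197]

Fragments:
  0→1: 1 bp
  1→7: 6 bp
  7→13: 6 bp
  13→21: 8 bp
  21→31: 10 bp
  31→34: 3 bp
  34→42: 8 bp
  42→48: 6 bp
  48→62: 14 bp
  62→64: 2 bp
  64→66: 2 bp
  66→75: 9 bp
  75→76: 1 bp
  76→85: 9 bp
  85→106: 21 bp
  106→108: 2 bp
  108→121: 13 bp
  121→127: 6 bp
  127→139: 12 bp
  139→141: 2 bp
  141→148: 7 bp
  148→179: 31 bp
  179→190: 11 bp
  190→192: 2 bp
  192→197: 5 bp
  197→0 (wrap): 206-197+0 = 9 bp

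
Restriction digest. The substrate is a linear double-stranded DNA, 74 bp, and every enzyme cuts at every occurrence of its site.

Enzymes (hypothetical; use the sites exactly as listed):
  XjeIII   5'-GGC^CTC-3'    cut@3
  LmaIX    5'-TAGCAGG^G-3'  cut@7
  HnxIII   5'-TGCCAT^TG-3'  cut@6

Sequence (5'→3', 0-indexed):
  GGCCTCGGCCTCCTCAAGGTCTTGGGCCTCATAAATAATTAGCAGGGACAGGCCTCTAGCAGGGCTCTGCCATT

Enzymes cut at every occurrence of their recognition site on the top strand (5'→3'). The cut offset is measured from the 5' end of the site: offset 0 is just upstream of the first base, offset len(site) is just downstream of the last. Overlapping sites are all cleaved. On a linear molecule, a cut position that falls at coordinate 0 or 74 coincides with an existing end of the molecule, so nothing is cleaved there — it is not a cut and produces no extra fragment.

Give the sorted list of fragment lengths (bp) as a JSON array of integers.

Scan for sites:
  XjeIII (GGCCTC, off=3): starts [0, 6, 24, 50] → cuts [3, 9, 27, 53]
  LmaIX (TAGCAGGG, off=7): starts [39, 56] → cuts [46, 63]
  HnxIII (TGCCATTG, off=6): no sites

Pooled cuts: [3, 9, 27, 46, 53, 63]

Fragments:
  [0,3): 3 bp
  [3,9): 6 bp
  [9,27): 18 bp
  [27,46): 19 bp
  [46,53): 7 bp
  [53,63): 10 bp
  [63,74): 11 bp

[3,6,7,10,11,18,19]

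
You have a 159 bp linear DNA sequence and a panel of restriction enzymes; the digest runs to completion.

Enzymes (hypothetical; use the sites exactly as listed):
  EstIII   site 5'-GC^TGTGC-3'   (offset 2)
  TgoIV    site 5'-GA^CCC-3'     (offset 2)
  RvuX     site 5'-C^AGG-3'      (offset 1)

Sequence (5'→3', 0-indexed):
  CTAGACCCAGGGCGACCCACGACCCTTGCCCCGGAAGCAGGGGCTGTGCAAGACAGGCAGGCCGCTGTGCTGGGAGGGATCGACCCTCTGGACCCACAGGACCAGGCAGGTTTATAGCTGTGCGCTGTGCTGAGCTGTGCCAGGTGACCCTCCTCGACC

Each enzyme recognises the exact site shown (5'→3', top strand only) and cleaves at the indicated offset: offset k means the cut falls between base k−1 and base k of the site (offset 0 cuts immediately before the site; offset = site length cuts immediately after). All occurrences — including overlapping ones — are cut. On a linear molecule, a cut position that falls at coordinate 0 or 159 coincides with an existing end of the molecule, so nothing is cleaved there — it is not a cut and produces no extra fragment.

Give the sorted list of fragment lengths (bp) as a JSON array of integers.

Site scan:
  EstIII GCTGTGC/2: at [42, 63, 116, 123, 133] ⇒ [44, 65, 118, 125, 135]
  TgoIV GACCC/2: at [3, 13, 20, 81, 90, 145] ⇒ [5, 15, 22, 83, 92, 147]
  RvuX CAGG/1: at [7, 37, 53, 57, 96, 102, 106, 140] ⇒ [8, 38, 54, 58, 97, 103, 107, 141]

Pooled cuts: [5, 8, 15, 22, 38, 44, 54, 58, 65, 83, 92, 97, 103, 107, 118, 125, 135, 141, 147]

Fragment lengths:
  [0,5): 5 bp
  [5,8): 3 bp
  [8,15): 7 bp
  [15,22): 7 bp
  [22,38): 16 bp
  [38,44): 6 bp
  [44,54): 10 bp
  [54,58): 4 bp
  [58,65): 7 bp
  [65,83): 18 bp
  [83,92): 9 bp
  [92,97): 5 bp
  [97,103): 6 bp
  [103,107): 4 bp
  [107,118): 11 bp
  [118,125): 7 bp
  [125,135): 10 bp
  [135,141): 6 bp
  [141,147): 6 bp
  [147,159): 12 bp

[3,4,4,5,5,6,6,6,6,7,7,7,7,9,10,10,11,12,16,18]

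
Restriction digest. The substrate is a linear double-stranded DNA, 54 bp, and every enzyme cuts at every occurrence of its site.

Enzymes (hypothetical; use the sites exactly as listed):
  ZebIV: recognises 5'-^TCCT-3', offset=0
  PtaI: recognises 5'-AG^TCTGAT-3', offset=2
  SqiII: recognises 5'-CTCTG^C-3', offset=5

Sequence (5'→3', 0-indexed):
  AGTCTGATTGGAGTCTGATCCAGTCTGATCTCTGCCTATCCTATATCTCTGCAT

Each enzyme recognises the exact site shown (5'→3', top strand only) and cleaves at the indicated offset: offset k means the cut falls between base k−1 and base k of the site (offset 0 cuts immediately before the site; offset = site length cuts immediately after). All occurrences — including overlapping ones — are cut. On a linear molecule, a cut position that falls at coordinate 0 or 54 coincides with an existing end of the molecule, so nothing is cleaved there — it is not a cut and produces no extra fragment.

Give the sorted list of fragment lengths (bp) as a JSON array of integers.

[2,3,4,10,11,11,13]

Per-enzyme occurrences:
  ZebIV TCCT/0: at [38] ⇒ [38]
  PtaI AGTCTGAT/2: at [0, 11, 21] ⇒ [2, 13, 23]
  SqiII CTCTGC/5: at [29, 46] ⇒ [34, 51]

All cut coordinates (distinct, sorted): [2, 13, 23, 34, 38, 51]

Fragments:
  [0,2): 2 bp
  [2,13): 11 bp
  [13,23): 10 bp
  [23,34): 11 bp
  [34,38): 4 bp
  [38,51): 13 bp
  [51,54): 3 bp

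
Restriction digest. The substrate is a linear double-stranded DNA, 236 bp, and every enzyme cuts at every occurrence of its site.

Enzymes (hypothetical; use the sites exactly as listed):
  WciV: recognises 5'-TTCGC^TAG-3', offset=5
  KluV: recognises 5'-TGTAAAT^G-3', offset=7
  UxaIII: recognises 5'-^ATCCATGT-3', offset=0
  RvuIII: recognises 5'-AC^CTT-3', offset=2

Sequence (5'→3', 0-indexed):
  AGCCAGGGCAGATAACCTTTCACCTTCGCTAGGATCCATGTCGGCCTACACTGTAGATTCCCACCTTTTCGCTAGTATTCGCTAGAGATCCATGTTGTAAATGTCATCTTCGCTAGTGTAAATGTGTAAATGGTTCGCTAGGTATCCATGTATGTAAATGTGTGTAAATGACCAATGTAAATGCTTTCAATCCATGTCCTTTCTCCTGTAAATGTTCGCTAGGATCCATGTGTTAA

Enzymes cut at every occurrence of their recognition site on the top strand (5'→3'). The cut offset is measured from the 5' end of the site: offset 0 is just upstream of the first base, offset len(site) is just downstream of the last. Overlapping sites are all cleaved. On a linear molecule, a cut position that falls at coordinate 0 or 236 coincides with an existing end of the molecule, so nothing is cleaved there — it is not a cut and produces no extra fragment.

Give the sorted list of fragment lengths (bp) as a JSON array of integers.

[4,4,5,5,6,6,7,7,7,8,8,10,10,10,11,13,13,15,16,16,24,31]

Scan for sites:
  WciV (TTCGCTAG, off=5): starts [24, 67, 77, 108, 133, 214] → cuts [29, 72, 82, 113, 138, 219]
  KluV (TGTAAATG, off=7): starts [95, 116, 124, 152, 162, 175, 206] → cuts [102, 123, 131, 159, 169, 182, 213]
  UxaIII (ATCCATGT, off=0): starts [33, 87, 143, 189, 223] → cuts [33, 87, 143, 189, 223]
  RvuIII (ACCTT, off=2): starts [14, 21, 62] → cuts [16, 23, 64]

Pooled cuts: [16, 23, 29, 33, 64, 72, 82, 87, 102, 113, 123, 131, 138, 143, 159, 169, 182, 189, 213, 219, 223]

Fragment lengths:
  [0,16): 16 bp
  [16,23): 7 bp
  [23,29): 6 bp
  [29,33): 4 bp
  [33,64): 31 bp
  [64,72): 8 bp
  [72,82): 10 bp
  [82,87): 5 bp
  [87,102): 15 bp
  [102,113): 11 bp
  [113,123): 10 bp
  [123,131): 8 bp
  [131,138): 7 bp
  [138,143): 5 bp
  [143,159): 16 bp
  [159,169): 10 bp
  [169,182): 13 bp
  [182,189): 7 bp
  [189,213): 24 bp
  [213,219): 6 bp
  [219,223): 4 bp
  [223,236): 13 bp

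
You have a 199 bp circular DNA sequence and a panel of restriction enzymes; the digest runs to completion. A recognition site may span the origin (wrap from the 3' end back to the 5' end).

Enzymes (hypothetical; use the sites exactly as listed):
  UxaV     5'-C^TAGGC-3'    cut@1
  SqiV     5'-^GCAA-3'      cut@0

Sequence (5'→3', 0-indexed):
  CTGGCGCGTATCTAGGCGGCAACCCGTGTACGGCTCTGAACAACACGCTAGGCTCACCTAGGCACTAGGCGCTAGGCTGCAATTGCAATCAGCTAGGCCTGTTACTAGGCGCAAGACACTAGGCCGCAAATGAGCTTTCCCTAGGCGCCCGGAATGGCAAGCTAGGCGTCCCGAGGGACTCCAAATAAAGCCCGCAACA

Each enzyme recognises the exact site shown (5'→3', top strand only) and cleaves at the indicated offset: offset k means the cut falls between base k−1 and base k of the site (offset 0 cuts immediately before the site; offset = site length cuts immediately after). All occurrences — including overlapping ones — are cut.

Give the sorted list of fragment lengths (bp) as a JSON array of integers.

[5,6,6,6,6,6,7,7,9,9,10,12,15,16,18,30,31]

Scan for sites:
  UxaV CTAGGC/1: at [11, 47, 57, 64, 71, 92, 104, 118, 140, 161] ⇒ [12, 48, 58, 65, 72, 93, 105, 119, 141, 162]
  SqiV GCAA/0: at [18, 78, 84, 110, 125, 156, 193] ⇒ [18, 78, 84, 110, 125, 156, 193]

Pooled cuts: [12, 18, 48, 58, 65, 72, 78, 84, 93, 105, 110, 119, 125, 141, 156, 162, 193]

Fragments:
  12→18: 6 bp
  18→48: 30 bp
  48→58: 10 bp
  58→65: 7 bp
  65→72: 7 bp
  72→78: 6 bp
  78→84: 6 bp
  84→93: 9 bp
  93→105: 12 bp
  105→110: 5 bp
  110→119: 9 bp
  119→125: 6 bp
  125→141: 16 bp
  141→156: 15 bp
  156→162: 6 bp
  162→193: 31 bp
  193→12 (wrap): 199-193+12 = 18 bp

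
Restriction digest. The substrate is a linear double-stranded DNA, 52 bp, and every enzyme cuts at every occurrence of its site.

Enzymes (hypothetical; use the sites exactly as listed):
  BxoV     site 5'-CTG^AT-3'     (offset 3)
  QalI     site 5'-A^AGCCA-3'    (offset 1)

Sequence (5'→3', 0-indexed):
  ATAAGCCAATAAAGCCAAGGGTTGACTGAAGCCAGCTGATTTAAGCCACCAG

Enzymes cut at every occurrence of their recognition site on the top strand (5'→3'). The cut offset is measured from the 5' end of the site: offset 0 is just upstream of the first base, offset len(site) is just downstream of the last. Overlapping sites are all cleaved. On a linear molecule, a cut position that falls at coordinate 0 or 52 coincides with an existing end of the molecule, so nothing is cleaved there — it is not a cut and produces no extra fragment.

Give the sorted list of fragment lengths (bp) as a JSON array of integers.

[3,5,9,9,9,17]

Site scan:
  BxoV CTGAT/3: at [35] ⇒ [38]
  QalI AAGCCA/1: at [2, 11, 28, 42] ⇒ [3, 12, 29, 43]

All cut coordinates (distinct, sorted): [3, 12, 29, 38, 43]

Fragment lengths:
  [0,3): 3 bp
  [3,12): 9 bp
  [12,29): 17 bp
  [29,38): 9 bp
  [38,43): 5 bp
  [43,52): 9 bp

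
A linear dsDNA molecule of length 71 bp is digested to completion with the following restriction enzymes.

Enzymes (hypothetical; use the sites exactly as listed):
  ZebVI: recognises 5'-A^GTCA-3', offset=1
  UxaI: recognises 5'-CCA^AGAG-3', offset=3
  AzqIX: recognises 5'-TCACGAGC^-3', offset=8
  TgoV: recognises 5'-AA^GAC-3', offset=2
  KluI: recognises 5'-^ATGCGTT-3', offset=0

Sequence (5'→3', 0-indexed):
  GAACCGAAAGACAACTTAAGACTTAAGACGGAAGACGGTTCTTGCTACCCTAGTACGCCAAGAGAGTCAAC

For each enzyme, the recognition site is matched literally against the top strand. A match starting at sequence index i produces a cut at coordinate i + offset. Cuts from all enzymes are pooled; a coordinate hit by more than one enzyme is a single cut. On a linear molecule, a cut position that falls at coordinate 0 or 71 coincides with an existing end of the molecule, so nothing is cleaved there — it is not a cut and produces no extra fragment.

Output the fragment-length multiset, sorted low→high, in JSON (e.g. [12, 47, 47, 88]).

[5,6,7,7,9,10,27]

Scan for sites:
  ZebVI AGTCA/1: at [64] ⇒ [65]
  UxaI CCAAGAG/3: at [57] ⇒ [60]
  AzqIX (TCACGAGC, off=8): no sites
  TgoV AAGAC/2: at [7, 17, 24, 31] ⇒ [9, 19, 26, 33]
  KluI (ATGCGTT, off=0): no sites

All cut coordinates (distinct, sorted): [9, 19, 26, 33, 60, 65]

Fragment lengths:
  [0,9): 9 bp
  [9,19): 10 bp
  [19,26): 7 bp
  [26,33): 7 bp
  [33,60): 27 bp
  [60,65): 5 bp
  [65,71): 6 bp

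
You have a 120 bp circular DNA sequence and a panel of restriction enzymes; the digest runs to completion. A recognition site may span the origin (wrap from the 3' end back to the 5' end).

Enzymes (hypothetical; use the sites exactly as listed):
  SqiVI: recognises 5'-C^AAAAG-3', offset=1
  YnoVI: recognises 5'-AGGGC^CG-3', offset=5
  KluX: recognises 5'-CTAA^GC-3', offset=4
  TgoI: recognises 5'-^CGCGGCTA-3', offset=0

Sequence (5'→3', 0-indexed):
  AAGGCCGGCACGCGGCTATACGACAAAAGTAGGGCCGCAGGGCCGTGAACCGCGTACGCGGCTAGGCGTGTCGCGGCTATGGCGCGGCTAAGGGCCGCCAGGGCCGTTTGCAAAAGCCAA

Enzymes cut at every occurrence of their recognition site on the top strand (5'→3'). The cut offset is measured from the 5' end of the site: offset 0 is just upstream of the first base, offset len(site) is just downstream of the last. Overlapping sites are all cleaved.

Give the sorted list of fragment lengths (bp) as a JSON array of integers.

[7,7,8,9,11,11,12,13,13,14,15]

Scan for sites:
  SqiVI CAAAAG/1: at [23, 110, 117] ⇒ [24, 111, 118]
  YnoVI AGGGCCG/5: at [30, 38, 90, 99] ⇒ [35, 43, 95, 104]
  KluX (CTAAGC, off=4): no sites
  TgoI CGCGGCTA/0: at [10, 56, 71, 82] ⇒ [10, 56, 71, 82]

Pooled cuts: [10, 24, 35, 43, 56, 71, 82, 95, 104, 111, 118]

Fragment lengths:
  10→24: 14 bp
  24→35: 11 bp
  35→43: 8 bp
  43→56: 13 bp
  56→71: 15 bp
  71→82: 11 bp
  82→95: 13 bp
  95→104: 9 bp
  104→111: 7 bp
  111→118: 7 bp
  118→10 (wrap): 120-118+10 = 12 bp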